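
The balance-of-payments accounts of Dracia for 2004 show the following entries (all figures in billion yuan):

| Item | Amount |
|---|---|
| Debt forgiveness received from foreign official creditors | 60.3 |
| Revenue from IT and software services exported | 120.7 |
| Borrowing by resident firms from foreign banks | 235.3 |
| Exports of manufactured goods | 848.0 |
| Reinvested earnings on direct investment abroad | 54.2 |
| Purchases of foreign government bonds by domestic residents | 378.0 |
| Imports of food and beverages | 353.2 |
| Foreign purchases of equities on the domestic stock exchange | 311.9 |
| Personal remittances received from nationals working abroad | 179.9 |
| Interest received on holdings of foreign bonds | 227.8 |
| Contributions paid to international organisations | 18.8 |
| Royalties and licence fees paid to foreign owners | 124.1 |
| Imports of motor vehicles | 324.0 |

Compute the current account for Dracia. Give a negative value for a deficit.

Goods: -324.0 + 848.0 - 353.2 = 170.8
Services: -124.1 + 120.7 = -3.4
Primary income: 227.8 + 54.2 = 282.0
Secondary income: 179.9 - 18.8 = 161.1
Current account = 170.8 + (-3.4) + 282.0 + 161.1 = 610.5
(Excluded from the current account — capital account: debt forgiveness received from foreign official creditors 60.3; financial account: borrowing by resident firms from foreign banks 235.3, purchases of foreign government bonds by domestic residents 378.0, foreign purchases of equities on the domestic stock exchange 311.9.)

610.5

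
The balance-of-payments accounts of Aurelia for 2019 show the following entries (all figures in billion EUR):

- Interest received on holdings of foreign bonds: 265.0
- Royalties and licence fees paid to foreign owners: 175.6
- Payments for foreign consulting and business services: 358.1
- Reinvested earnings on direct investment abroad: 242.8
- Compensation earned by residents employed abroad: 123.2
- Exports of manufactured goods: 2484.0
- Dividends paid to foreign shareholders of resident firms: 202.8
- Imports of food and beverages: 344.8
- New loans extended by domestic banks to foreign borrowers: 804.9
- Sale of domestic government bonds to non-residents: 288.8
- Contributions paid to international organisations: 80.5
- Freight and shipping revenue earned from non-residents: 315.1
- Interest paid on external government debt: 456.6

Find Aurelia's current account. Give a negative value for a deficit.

1811.7

Goods: -344.8 + 2484.0 = 2139.2
Services: -358.1 - 175.6 + 315.1 = -218.6
Primary income: 265.0 - 202.8 + 242.8 + 123.2 - 456.6 = -28.4
Secondary income: -80.5
Current account = 2139.2 + (-218.6) + (-28.4) + (-80.5) = 1811.7
(Excluded from the current account — financial account: new loans extended by domestic banks to foreign borrowers 804.9, sale of domestic government bonds to non-residents 288.8.)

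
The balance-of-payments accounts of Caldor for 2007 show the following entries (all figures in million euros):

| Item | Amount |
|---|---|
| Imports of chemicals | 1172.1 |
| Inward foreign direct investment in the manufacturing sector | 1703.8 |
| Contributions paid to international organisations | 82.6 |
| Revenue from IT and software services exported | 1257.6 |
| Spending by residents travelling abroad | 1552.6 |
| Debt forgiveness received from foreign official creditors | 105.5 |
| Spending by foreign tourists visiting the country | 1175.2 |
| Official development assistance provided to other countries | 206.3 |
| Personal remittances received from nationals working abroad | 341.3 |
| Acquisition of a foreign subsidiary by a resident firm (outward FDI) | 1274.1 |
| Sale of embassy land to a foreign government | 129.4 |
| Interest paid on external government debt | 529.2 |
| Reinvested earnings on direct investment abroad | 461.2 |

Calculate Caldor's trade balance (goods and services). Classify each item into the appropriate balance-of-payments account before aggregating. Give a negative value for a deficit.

Goods: -1172.1
Services: 1257.6 - 1552.6 + 1175.2 = 880.2
Trade balance = -1172.1 + 880.2 = -291.9
(Excluded from the trade balance — financial account: inward foreign direct investment in the manufacturing sector 1703.8, acquisition of a foreign subsidiary by a resident firm (outward FDI) 1274.1; secondary income: contributions paid to international organisations 82.6, official development assistance provided to other countries 206.3, personal remittances received from nationals working abroad 341.3; capital account: debt forgiveness received from foreign official creditors 105.5, sale of embassy land to a foreign government 129.4; primary income: interest paid on external government debt 529.2, reinvested earnings on direct investment abroad 461.2.)

-291.9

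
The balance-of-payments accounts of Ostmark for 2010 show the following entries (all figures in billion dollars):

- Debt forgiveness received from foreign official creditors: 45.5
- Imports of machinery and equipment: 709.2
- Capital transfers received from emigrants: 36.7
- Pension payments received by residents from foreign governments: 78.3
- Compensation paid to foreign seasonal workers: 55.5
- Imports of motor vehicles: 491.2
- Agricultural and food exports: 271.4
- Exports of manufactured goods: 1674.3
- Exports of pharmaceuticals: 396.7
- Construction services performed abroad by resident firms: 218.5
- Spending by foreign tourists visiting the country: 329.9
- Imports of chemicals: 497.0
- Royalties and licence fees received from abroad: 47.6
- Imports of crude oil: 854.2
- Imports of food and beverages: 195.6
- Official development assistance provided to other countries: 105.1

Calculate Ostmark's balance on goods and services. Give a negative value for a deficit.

Goods: -709.2 + 1674.3 + 396.7 - 195.6 + 271.4 - 491.2 - 497.0 - 854.2 = -404.8
Services: 47.6 + 218.5 + 329.9 = 596.0
Trade balance = -404.8 + 596.0 = 191.2
(Excluded from the trade balance — capital account: debt forgiveness received from foreign official creditors 45.5, capital transfers received from emigrants 36.7; secondary income: pension payments received by residents from foreign governments 78.3, official development assistance provided to other countries 105.1; primary income: compensation paid to foreign seasonal workers 55.5.)

191.2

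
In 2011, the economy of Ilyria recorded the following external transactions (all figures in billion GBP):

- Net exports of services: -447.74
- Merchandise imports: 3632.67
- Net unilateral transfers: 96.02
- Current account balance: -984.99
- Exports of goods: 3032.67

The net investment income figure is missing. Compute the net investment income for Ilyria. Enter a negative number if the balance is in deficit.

-33.27

Current account = goods balance + services balance + net primary income + net secondary income
Sum of the known components = -951.72
Net investment income = CA - (known components) = -984.99 - (-951.72) = -33.27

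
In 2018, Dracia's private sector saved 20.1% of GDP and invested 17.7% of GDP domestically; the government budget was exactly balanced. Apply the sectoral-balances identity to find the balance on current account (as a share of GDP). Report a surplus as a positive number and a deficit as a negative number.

2.4

By the sectoral-balances identity, CA = (S_private - I) + (T - G).
Private balance = 20.1 - 17.7 = 2.4
Government balance (T - G) = 0
CA = 2.4 + -0.0 = 2.4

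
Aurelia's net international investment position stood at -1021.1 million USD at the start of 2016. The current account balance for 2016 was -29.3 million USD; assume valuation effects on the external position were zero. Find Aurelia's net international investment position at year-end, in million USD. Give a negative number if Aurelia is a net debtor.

With no valuation effects, change in NIIP = current account = -29.3
End-of-year NIIP = -1021.1 + (-29.3) = -1050.4

-1050.4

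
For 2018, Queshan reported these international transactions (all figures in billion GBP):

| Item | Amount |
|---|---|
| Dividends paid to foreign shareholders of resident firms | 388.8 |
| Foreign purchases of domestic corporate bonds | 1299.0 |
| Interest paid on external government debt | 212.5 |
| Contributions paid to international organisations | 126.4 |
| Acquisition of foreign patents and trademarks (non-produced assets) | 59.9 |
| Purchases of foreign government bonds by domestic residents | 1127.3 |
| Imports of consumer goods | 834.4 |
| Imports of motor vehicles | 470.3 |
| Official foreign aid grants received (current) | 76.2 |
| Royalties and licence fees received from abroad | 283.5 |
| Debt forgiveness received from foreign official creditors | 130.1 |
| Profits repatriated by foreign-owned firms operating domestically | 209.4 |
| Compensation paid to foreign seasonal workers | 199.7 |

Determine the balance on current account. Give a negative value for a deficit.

-2081.8

Goods: -834.4 - 470.3 = -1304.7
Services: 283.5
Primary income: -199.7 - 209.4 - 388.8 - 212.5 = -1010.4
Secondary income: 76.2 - 126.4 = -50.2
Current account = (-1304.7) + 283.5 + (-1010.4) + (-50.2) = -2081.8
(Excluded from the current account — financial account: foreign purchases of domestic corporate bonds 1299.0, purchases of foreign government bonds by domestic residents 1127.3; capital account: acquisition of foreign patents and trademarks (non-produced assets) 59.9, debt forgiveness received from foreign official creditors 130.1.)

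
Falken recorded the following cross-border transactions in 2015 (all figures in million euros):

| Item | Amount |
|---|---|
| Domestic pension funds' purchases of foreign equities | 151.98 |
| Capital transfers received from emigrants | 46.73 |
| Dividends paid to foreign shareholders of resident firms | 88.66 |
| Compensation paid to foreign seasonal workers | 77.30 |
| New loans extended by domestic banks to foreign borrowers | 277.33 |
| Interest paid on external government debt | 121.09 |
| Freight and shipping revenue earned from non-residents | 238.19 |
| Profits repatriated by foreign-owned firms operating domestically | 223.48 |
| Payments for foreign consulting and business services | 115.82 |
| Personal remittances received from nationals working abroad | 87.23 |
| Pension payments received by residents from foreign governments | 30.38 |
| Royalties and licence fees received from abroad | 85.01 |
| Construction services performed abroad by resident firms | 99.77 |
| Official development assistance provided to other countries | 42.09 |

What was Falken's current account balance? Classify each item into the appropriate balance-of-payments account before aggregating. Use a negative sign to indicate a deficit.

-127.86

Services: 85.01 - 115.82 + 99.77 + 238.19 = 307.15
Primary income: -88.66 - 223.48 - 121.09 - 77.30 = -510.53
Secondary income: 87.23 - 42.09 + 30.38 = 75.52
Current account = 307.15 + (-510.53) + 75.52 = -127.86
(Excluded from the current account — financial account: domestic pension funds' purchases of foreign equities 151.98, new loans extended by domestic banks to foreign borrowers 277.33; capital account: capital transfers received from emigrants 46.73.)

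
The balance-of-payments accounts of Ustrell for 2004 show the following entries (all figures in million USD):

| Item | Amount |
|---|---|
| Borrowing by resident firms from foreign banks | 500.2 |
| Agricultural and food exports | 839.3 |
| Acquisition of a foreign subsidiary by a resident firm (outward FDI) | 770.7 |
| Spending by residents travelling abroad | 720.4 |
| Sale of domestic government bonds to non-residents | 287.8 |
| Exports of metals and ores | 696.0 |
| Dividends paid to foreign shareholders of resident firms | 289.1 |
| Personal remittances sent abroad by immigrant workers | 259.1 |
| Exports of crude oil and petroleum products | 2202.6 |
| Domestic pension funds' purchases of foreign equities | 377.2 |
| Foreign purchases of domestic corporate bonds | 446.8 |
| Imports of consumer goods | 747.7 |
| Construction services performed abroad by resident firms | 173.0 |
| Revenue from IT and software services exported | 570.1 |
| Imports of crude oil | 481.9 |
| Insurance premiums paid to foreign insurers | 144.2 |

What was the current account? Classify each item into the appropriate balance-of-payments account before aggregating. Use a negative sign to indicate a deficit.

1838.6

Goods: -747.7 - 481.9 + 2202.6 + 839.3 + 696.0 = 2508.3
Services: 570.1 - 144.2 + 173.0 - 720.4 = -121.5
Primary income: -289.1
Secondary income: -259.1
Current account = 2508.3 + (-121.5) + (-289.1) + (-259.1) = 1838.6
(Excluded from the current account — financial account: borrowing by resident firms from foreign banks 500.2, acquisition of a foreign subsidiary by a resident firm (outward FDI) 770.7, sale of domestic government bonds to non-residents 287.8, domestic pension funds' purchases of foreign equities 377.2, foreign purchases of domestic corporate bonds 446.8.)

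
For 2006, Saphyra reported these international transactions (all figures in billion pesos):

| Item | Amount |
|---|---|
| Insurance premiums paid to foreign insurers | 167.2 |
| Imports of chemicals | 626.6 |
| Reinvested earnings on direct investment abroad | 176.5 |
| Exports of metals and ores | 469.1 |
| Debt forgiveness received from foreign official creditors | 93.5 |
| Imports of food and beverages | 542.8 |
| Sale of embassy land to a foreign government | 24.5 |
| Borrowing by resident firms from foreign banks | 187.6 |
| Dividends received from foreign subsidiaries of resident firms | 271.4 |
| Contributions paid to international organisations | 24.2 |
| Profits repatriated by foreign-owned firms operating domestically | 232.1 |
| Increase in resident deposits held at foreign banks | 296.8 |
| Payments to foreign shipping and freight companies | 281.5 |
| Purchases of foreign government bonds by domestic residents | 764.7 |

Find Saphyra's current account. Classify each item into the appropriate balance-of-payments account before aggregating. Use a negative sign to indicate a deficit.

Goods: 469.1 - 542.8 - 626.6 = -700.3
Services: -281.5 - 167.2 = -448.7
Primary income: 271.4 + 176.5 - 232.1 = 215.8
Secondary income: -24.2
Current account = (-700.3) + (-448.7) + 215.8 + (-24.2) = -957.4
(Excluded from the current account — capital account: debt forgiveness received from foreign official creditors 93.5, sale of embassy land to a foreign government 24.5; financial account: borrowing by resident firms from foreign banks 187.6, increase in resident deposits held at foreign banks 296.8, purchases of foreign government bonds by domestic residents 764.7.)

-957.4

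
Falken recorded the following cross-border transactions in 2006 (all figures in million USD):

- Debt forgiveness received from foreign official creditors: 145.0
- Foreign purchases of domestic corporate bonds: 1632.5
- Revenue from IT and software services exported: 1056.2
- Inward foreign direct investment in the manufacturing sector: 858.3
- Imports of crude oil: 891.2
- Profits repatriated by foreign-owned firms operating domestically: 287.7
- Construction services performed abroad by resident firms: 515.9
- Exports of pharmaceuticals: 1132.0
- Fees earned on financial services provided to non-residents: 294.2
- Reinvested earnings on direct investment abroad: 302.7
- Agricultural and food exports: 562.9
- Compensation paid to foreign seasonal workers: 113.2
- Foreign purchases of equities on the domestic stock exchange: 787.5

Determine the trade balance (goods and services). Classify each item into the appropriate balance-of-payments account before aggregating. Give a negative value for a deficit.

2670.0

Goods: 1132.0 + 562.9 - 891.2 = 803.7
Services: 294.2 + 1056.2 + 515.9 = 1866.3
Trade balance = 803.7 + 1866.3 = 2670.0
(Excluded from the trade balance — capital account: debt forgiveness received from foreign official creditors 145.0; financial account: foreign purchases of domestic corporate bonds 1632.5, inward foreign direct investment in the manufacturing sector 858.3, foreign purchases of equities on the domestic stock exchange 787.5; primary income: profits repatriated by foreign-owned firms operating domestically 287.7, reinvested earnings on direct investment abroad 302.7, compensation paid to foreign seasonal workers 113.2.)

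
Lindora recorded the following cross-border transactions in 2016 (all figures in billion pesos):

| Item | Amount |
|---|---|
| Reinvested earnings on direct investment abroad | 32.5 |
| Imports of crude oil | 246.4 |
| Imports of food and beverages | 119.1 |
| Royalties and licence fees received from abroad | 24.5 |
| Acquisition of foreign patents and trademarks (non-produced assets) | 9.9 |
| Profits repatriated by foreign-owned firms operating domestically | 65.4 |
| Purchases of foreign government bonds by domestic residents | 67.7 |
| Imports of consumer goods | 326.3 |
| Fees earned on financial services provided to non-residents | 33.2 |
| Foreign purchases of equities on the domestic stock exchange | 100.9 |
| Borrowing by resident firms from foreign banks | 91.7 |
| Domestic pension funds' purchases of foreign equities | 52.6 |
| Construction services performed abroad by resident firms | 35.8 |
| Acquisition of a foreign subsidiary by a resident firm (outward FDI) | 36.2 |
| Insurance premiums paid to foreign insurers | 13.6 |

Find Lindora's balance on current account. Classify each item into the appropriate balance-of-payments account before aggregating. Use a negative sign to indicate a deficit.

-644.8

Goods: -246.4 - 119.1 - 326.3 = -691.8
Services: 24.5 - 13.6 + 33.2 + 35.8 = 79.9
Primary income: -65.4 + 32.5 = -32.9
Current account = (-691.8) + 79.9 + (-32.9) = -644.8
(Excluded from the current account — capital account: acquisition of foreign patents and trademarks (non-produced assets) 9.9; financial account: purchases of foreign government bonds by domestic residents 67.7, foreign purchases of equities on the domestic stock exchange 100.9, borrowing by resident firms from foreign banks 91.7, domestic pension funds' purchases of foreign equities 52.6, acquisition of a foreign subsidiary by a resident firm (outward FDI) 36.2.)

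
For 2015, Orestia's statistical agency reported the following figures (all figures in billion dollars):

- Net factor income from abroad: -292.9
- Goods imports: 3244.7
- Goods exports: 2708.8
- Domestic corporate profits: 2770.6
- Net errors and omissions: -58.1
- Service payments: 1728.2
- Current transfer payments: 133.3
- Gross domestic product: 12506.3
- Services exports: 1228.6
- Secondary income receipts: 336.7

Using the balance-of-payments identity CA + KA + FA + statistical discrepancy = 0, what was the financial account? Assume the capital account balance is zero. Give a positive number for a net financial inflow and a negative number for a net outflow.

1183.1

Goods balance = 2708.8 - 3244.7 = -535.9
Services balance = 1228.6 - 1728.2 = -499.6
Trade balance (goods + services) = -535.9 + (-499.6) = -1035.5
Net primary income = -292.9
Net secondary income = 336.7 - 133.3 = 203.4
Current account = -1035.5 + (-292.9) + 203.4 = -1125.0
Financial account = -(-1125.0 + (-58.1)) = 1183.1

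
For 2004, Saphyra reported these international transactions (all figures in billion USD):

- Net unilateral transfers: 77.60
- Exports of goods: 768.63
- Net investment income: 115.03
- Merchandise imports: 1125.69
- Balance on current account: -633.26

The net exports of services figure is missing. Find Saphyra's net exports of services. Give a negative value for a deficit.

Current account = goods balance + services balance + net primary income + net secondary income
Sum of the known components = -164.43
Net exports of services = CA - (known components) = -633.26 - (-164.43) = -468.83

-468.83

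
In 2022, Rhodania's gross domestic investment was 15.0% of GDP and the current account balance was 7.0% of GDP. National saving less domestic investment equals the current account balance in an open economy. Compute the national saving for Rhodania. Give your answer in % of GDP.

22.0

S = I + CA = 15.0 + 7.0 = 22.0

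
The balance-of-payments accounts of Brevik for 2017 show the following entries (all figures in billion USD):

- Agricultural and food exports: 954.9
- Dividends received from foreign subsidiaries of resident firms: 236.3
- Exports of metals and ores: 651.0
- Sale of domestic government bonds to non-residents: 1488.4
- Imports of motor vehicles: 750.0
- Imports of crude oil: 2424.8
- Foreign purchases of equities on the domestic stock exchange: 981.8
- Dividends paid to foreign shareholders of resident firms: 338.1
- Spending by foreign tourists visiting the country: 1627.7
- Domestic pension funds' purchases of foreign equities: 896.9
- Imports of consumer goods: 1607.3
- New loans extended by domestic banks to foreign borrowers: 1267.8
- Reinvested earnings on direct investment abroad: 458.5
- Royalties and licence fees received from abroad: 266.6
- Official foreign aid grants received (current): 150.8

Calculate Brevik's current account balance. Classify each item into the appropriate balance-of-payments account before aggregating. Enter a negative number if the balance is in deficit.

-774.4

Goods: 651.0 - 750.0 - 1607.3 - 2424.8 + 954.9 = -3176.2
Services: 266.6 + 1627.7 = 1894.3
Primary income: 236.3 + 458.5 - 338.1 = 356.7
Secondary income: 150.8
Current account = (-3176.2) + 1894.3 + 356.7 + 150.8 = -774.4
(Excluded from the current account — financial account: sale of domestic government bonds to non-residents 1488.4, foreign purchases of equities on the domestic stock exchange 981.8, domestic pension funds' purchases of foreign equities 896.9, new loans extended by domestic banks to foreign borrowers 1267.8.)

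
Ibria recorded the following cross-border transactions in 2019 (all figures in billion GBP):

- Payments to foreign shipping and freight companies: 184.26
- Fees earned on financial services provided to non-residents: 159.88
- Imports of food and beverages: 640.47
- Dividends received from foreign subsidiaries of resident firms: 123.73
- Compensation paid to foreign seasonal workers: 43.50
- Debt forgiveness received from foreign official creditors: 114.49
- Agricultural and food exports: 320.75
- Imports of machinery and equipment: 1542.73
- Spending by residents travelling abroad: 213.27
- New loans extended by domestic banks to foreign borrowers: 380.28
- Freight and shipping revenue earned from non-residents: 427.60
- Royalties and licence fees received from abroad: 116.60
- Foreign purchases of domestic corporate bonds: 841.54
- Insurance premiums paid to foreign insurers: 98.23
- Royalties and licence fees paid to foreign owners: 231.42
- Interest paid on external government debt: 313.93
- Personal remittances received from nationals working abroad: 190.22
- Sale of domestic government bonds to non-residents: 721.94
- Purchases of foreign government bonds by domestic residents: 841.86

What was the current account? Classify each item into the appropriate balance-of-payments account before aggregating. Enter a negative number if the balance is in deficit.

Goods: -1542.73 - 640.47 + 320.75 = -1862.45
Services: 427.60 - 98.23 + 159.88 + 116.60 - 184.26 - 231.42 - 213.27 = -23.10
Primary income: -43.50 + 123.73 - 313.93 = -233.70
Secondary income: 190.22
Current account = (-1862.45) + (-23.10) + (-233.70) + 190.22 = -1929.03
(Excluded from the current account — capital account: debt forgiveness received from foreign official creditors 114.49; financial account: new loans extended by domestic banks to foreign borrowers 380.28, foreign purchases of domestic corporate bonds 841.54, sale of domestic government bonds to non-residents 721.94, purchases of foreign government bonds by domestic residents 841.86.)

-1929.03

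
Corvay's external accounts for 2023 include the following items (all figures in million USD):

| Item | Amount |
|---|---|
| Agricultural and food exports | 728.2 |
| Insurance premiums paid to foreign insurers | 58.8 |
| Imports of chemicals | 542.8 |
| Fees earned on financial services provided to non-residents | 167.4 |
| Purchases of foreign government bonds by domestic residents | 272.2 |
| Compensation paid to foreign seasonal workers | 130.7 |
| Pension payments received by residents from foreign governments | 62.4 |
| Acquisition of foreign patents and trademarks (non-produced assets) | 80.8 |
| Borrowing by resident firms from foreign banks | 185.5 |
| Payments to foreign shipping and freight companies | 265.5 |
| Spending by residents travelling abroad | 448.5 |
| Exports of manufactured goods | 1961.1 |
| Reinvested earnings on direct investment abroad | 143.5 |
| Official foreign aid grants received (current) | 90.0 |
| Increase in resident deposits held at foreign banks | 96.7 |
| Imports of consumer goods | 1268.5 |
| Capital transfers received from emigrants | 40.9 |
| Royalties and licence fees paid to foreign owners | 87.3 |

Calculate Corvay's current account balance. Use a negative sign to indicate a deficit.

350.5

Goods: -542.8 - 1268.5 + 1961.1 + 728.2 = 878.0
Services: -448.5 - 87.3 - 265.5 + 167.4 - 58.8 = -692.7
Primary income: 143.5 - 130.7 = 12.8
Secondary income: 90.0 + 62.4 = 152.4
Current account = 878.0 + (-692.7) + 12.8 + 152.4 = 350.5
(Excluded from the current account — financial account: purchases of foreign government bonds by domestic residents 272.2, borrowing by resident firms from foreign banks 185.5, increase in resident deposits held at foreign banks 96.7; capital account: acquisition of foreign patents and trademarks (non-produced assets) 80.8, capital transfers received from emigrants 40.9.)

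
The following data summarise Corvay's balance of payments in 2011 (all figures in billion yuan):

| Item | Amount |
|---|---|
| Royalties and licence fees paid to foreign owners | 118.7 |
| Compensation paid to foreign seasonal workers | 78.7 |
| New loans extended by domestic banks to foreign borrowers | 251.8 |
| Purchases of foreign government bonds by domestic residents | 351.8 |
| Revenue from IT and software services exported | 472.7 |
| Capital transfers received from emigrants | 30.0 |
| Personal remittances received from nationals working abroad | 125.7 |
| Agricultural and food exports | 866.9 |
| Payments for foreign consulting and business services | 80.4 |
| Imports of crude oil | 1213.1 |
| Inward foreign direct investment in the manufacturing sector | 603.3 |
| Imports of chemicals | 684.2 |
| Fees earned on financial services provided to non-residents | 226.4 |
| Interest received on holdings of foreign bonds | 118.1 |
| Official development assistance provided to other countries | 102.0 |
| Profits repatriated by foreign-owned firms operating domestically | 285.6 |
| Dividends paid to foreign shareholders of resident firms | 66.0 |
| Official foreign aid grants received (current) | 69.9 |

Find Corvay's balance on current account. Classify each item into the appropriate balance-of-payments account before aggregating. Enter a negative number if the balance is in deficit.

Goods: -1213.1 - 684.2 + 866.9 = -1030.4
Services: -118.7 - 80.4 + 226.4 + 472.7 = 500.0
Primary income: -78.7 + 118.1 - 66.0 - 285.6 = -312.2
Secondary income: 69.9 - 102.0 + 125.7 = 93.6
Current account = (-1030.4) + 500.0 + (-312.2) + 93.6 = -749.0
(Excluded from the current account — financial account: new loans extended by domestic banks to foreign borrowers 251.8, purchases of foreign government bonds by domestic residents 351.8, inward foreign direct investment in the manufacturing sector 603.3; capital account: capital transfers received from emigrants 30.0.)

-749.0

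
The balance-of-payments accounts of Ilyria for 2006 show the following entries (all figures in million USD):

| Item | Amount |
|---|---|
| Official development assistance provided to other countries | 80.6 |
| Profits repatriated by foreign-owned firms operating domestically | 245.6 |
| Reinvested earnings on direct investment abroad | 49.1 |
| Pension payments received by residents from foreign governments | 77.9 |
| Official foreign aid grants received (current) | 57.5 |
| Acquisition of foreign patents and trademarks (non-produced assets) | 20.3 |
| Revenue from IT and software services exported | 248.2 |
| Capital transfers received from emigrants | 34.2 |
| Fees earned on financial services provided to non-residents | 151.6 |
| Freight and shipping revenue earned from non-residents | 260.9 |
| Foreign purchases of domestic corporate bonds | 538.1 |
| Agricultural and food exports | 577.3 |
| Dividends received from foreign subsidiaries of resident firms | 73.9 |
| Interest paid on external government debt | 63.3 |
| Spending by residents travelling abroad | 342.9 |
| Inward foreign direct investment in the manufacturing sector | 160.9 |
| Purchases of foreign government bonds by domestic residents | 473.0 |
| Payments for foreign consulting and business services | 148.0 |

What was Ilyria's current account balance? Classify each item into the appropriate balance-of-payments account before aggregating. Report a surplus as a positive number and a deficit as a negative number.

616.0

Goods: 577.3
Services: 260.9 + 151.6 - 148.0 + 248.2 - 342.9 = 169.8
Primary income: -245.6 + 49.1 - 63.3 + 73.9 = -185.9
Secondary income: 77.9 - 80.6 + 57.5 = 54.8
Current account = 577.3 + 169.8 + (-185.9) + 54.8 = 616.0
(Excluded from the current account — capital account: acquisition of foreign patents and trademarks (non-produced assets) 20.3, capital transfers received from emigrants 34.2; financial account: foreign purchases of domestic corporate bonds 538.1, inward foreign direct investment in the manufacturing sector 160.9, purchases of foreign government bonds by domestic residents 473.0.)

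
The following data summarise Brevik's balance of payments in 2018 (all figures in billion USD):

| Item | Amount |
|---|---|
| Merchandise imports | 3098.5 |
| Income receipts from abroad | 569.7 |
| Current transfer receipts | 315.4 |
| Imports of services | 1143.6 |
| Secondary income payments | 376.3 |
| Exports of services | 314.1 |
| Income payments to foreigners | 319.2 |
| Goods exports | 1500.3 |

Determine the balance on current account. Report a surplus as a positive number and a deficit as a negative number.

Goods balance = 1500.3 - 3098.5 = -1598.2
Services balance = 314.1 - 1143.6 = -829.5
Trade balance (goods + services) = -1598.2 + (-829.5) = -2427.7
Net primary income = 569.7 - 319.2 = 250.5
Net secondary income = 315.4 - 376.3 = -60.9
Current account = -2427.7 + 250.5 + (-60.9) = -2238.1

-2238.1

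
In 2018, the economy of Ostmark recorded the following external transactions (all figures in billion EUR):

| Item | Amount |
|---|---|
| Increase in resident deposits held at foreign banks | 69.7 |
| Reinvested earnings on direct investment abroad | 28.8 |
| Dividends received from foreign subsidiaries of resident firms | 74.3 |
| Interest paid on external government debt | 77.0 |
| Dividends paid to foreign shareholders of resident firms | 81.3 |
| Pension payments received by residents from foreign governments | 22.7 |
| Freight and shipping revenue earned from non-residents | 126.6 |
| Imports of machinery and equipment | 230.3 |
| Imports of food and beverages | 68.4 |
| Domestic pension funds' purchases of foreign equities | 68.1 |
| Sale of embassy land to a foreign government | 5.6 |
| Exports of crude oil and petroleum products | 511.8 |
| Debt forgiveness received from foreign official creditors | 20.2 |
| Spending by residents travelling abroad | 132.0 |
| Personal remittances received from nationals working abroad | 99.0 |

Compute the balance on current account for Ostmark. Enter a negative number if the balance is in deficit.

274.2

Goods: -68.4 + 511.8 - 230.3 = 213.1
Services: 126.6 - 132.0 = -5.4
Primary income: 74.3 - 77.0 - 81.3 + 28.8 = -55.2
Secondary income: 22.7 + 99.0 = 121.7
Current account = 213.1 + (-5.4) + (-55.2) + 121.7 = 274.2
(Excluded from the current account — financial account: increase in resident deposits held at foreign banks 69.7, domestic pension funds' purchases of foreign equities 68.1; capital account: sale of embassy land to a foreign government 5.6, debt forgiveness received from foreign official creditors 20.2.)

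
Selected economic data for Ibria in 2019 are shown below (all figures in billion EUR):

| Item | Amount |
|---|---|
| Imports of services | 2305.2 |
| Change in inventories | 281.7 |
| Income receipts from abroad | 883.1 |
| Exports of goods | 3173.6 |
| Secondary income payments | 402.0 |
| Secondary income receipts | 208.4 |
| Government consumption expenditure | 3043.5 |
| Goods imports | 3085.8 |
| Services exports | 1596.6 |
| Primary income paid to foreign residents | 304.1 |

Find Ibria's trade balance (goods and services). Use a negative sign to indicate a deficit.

-620.8

Goods balance = 3173.6 - 3085.8 = 87.8
Services balance = 1596.6 - 2305.2 = -708.6
Trade balance (goods + services) = 87.8 + (-708.6) = -620.8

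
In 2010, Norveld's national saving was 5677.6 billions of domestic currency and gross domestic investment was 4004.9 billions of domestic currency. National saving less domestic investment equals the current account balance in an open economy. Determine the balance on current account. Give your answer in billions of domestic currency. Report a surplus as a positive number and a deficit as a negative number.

1672.7

S - I = CA (net lending to the rest of the world).
CA = S - I = 5677.6 - 4004.9 = 1672.7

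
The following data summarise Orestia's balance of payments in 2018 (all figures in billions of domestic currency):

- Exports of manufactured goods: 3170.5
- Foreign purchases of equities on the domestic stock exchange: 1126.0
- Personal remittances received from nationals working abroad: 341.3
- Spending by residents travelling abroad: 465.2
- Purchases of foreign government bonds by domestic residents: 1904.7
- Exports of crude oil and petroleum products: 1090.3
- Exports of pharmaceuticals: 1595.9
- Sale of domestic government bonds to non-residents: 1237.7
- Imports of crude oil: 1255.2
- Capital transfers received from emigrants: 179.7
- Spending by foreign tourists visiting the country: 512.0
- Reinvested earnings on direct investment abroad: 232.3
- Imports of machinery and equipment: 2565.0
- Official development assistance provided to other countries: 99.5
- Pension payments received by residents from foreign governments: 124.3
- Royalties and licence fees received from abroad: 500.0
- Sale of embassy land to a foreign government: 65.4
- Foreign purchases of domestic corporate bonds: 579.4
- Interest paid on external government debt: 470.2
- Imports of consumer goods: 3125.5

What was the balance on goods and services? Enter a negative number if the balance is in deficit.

Goods: 3170.5 + 1595.9 + 1090.3 - 1255.2 - 3125.5 - 2565.0 = -1089.0
Services: 512.0 + 500.0 - 465.2 = 546.8
Trade balance = -1089.0 + 546.8 = -542.2
(Excluded from the trade balance — financial account: foreign purchases of equities on the domestic stock exchange 1126.0, purchases of foreign government bonds by domestic residents 1904.7, sale of domestic government bonds to non-residents 1237.7, foreign purchases of domestic corporate bonds 579.4; secondary income: personal remittances received from nationals working abroad 341.3, official development assistance provided to other countries 99.5, pension payments received by residents from foreign governments 124.3; capital account: capital transfers received from emigrants 179.7, sale of embassy land to a foreign government 65.4; primary income: reinvested earnings on direct investment abroad 232.3, interest paid on external government debt 470.2.)

-542.2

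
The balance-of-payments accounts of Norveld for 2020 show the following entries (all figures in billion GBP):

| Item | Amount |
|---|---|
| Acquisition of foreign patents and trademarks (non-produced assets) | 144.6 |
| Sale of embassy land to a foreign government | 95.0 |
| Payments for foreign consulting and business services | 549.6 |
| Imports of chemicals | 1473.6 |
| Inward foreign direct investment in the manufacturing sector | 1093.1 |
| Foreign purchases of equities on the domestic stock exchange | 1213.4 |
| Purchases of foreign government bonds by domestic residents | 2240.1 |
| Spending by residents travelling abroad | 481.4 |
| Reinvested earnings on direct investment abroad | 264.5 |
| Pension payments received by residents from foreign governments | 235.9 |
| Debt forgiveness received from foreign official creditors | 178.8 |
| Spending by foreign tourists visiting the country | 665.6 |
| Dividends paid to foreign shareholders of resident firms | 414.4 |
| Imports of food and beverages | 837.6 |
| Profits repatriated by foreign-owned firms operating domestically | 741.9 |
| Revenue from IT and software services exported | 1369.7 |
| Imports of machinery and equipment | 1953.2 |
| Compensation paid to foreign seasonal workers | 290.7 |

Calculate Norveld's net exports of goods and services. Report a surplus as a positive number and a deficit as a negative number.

Goods: -837.6 - 1953.2 - 1473.6 = -4264.4
Services: -549.6 + 665.6 - 481.4 + 1369.7 = 1004.3
Trade balance = -4264.4 + 1004.3 = -3260.1
(Excluded from the trade balance — capital account: acquisition of foreign patents and trademarks (non-produced assets) 144.6, sale of embassy land to a foreign government 95.0, debt forgiveness received from foreign official creditors 178.8; financial account: inward foreign direct investment in the manufacturing sector 1093.1, foreign purchases of equities on the domestic stock exchange 1213.4, purchases of foreign government bonds by domestic residents 2240.1; primary income: reinvested earnings on direct investment abroad 264.5, dividends paid to foreign shareholders of resident firms 414.4, profits repatriated by foreign-owned firms operating domestically 741.9, compensation paid to foreign seasonal workers 290.7; secondary income: pension payments received by residents from foreign governments 235.9.)

-3260.1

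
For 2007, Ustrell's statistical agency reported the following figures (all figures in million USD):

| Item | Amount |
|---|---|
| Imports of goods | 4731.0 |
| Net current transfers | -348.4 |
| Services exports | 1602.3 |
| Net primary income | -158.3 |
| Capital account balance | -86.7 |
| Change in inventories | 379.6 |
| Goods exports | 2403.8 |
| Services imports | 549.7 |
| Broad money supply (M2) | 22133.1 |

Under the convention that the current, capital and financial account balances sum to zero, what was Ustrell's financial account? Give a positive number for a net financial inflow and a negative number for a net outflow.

1868.0

Goods balance = 2403.8 - 4731.0 = -2327.2
Services balance = 1602.3 - 549.7 = 1052.6
Trade balance (goods + services) = -2327.2 + 1052.6 = -1274.6
Net primary income = -158.3
Net secondary income = -348.4
Current account = -1274.6 + (-158.3) + (-348.4) = -1781.3
Financial account = -(-1781.3 + (-86.7)) = 1868.0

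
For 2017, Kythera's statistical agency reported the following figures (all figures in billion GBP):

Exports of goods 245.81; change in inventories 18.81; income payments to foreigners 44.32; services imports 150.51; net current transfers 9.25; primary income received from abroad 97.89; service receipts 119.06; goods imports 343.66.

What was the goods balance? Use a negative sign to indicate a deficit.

Goods balance = 245.81 - 343.66 = -97.85

-97.85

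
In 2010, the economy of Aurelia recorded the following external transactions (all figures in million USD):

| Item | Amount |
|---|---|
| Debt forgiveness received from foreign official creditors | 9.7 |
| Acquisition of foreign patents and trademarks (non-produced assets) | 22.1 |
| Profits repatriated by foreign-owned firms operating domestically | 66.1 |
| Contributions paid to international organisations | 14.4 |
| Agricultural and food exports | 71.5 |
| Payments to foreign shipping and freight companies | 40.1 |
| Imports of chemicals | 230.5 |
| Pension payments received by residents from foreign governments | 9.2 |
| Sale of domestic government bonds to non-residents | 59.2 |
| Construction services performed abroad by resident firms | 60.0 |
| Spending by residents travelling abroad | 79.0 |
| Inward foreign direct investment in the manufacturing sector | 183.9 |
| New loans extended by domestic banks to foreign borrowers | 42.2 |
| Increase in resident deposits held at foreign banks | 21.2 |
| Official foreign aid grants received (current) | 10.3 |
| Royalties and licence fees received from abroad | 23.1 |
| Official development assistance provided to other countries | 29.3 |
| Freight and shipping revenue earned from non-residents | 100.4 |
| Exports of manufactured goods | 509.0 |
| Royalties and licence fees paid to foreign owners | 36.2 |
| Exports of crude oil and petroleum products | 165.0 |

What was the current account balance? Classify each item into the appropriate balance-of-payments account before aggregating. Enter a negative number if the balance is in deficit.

Goods: 165.0 + 509.0 - 230.5 + 71.5 = 515.0
Services: 60.0 - 79.0 - 36.2 + 23.1 + 100.4 - 40.1 = 28.2
Primary income: -66.1
Secondary income: 10.3 + 9.2 - 29.3 - 14.4 = -24.2
Current account = 515.0 + 28.2 + (-66.1) + (-24.2) = 452.9
(Excluded from the current account — capital account: debt forgiveness received from foreign official creditors 9.7, acquisition of foreign patents and trademarks (non-produced assets) 22.1; financial account: sale of domestic government bonds to non-residents 59.2, inward foreign direct investment in the manufacturing sector 183.9, new loans extended by domestic banks to foreign borrowers 42.2, increase in resident deposits held at foreign banks 21.2.)

452.9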